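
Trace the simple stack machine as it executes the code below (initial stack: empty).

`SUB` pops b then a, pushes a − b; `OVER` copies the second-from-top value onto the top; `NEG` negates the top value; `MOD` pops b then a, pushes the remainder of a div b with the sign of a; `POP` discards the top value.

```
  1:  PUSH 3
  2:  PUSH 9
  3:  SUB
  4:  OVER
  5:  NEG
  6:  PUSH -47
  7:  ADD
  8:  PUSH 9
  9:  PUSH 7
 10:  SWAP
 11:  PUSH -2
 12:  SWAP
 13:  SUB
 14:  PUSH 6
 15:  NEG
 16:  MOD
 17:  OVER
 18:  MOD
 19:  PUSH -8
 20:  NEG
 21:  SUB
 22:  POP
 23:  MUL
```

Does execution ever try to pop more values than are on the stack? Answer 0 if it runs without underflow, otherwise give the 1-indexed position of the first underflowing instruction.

PUSH 3 -> [3]
PUSH 9 -> [3, 9]
SUB    -> [-6]
OVER  — needs 2 operands, stack has 1 → underflow

4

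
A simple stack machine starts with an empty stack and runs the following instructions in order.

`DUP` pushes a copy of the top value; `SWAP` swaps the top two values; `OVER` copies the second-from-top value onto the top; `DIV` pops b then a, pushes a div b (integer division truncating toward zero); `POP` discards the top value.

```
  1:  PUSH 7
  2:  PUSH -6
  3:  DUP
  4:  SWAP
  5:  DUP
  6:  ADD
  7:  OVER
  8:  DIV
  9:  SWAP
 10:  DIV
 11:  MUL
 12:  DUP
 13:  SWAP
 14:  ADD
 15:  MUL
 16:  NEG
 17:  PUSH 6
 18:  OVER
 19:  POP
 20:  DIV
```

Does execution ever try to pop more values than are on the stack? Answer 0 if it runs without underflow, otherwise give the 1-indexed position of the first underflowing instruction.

15

PUSH 7   7
PUSH -6  7 -6
DUP      7 -6 -6
SWAP     7 -6 -6
DUP      7 -6 -6 -6
ADD      7 -6 -12
OVER     7 -6 -12 -6
DIV      7 -6 2
SWAP     7 2 -6
DIV      7 0
MUL      0
DUP      0 0
SWAP     0 0
ADD      0
MUL  — needs 2 operands, stack has 1 → underflow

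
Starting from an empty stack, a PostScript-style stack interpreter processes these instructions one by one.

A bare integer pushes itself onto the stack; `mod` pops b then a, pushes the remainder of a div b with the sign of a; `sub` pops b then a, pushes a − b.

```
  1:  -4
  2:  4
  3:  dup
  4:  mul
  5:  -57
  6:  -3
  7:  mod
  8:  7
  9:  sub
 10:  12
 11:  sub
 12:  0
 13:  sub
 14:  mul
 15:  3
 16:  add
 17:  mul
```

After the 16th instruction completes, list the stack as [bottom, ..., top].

[-4, -301]

-4   -4
4    -4 4
dup  -4 4 4
mul  -4 16
-57  -4 16 -57
-3   -4 16 -57 -3
mod  -4 16 0
7    -4 16 0 7
sub  -4 16 -7
12   -4 16 -7 12
sub  -4 16 -19
0    -4 16 -19 0
sub  -4 16 -19
mul  -4 -304
3    -4 -304 3
add  -4 -301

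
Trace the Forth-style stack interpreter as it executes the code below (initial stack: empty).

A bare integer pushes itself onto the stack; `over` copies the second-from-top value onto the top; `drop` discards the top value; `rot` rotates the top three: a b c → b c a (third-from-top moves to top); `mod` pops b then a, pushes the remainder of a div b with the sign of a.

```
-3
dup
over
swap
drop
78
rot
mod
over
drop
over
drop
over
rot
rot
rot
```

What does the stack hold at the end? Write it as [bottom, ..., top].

-3   : -3
dup  : -3 -3
over : -3 -3 -3
swap : -3 -3 -3
drop : -3 -3
78   : -3 -3 78
rot  : -3 78 -3
mod  : -3 0
over : -3 0 -3
drop : -3 0
over : -3 0 -3
drop : -3 0
over : -3 0 -3
rot  : 0 -3 -3
rot  : -3 -3 0
rot  : -3 0 -3

[-3, 0, -3]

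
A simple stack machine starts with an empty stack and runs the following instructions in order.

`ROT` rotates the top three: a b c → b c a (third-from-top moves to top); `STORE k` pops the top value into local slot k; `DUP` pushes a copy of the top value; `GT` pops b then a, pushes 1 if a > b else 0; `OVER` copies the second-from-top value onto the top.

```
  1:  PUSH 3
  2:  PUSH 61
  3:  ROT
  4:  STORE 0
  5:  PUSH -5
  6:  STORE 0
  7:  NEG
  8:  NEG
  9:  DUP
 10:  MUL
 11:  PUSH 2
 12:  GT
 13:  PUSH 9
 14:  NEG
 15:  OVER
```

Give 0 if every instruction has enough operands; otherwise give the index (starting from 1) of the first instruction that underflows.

PUSH 3   3
PUSH 61  3 61
ROT  — needs 3 operands, stack has 2 → underflow

3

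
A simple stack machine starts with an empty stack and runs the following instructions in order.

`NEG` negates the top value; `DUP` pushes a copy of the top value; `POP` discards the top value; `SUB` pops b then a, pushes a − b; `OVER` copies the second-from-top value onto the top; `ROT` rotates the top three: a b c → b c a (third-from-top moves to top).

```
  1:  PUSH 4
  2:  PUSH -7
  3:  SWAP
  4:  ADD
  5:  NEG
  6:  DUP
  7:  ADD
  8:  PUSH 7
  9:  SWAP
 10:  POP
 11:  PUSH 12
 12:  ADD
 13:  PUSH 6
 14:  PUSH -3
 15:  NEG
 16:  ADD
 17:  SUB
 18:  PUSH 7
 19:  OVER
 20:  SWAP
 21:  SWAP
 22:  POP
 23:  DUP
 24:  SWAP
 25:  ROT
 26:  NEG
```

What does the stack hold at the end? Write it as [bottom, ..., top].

[7, 7, -10]

PUSH 4  : 4
PUSH -7 : 4 -7
SWAP    : -7 4
ADD     : -3
NEG     : 3
DUP     : 3 3
ADD     : 6
PUSH 7  : 6 7
SWAP    : 7 6
POP     : 7
PUSH 12 : 7 12
ADD     : 19
PUSH 6  : 19 6
PUSH -3 : 19 6 -3
NEG     : 19 6 3
ADD     : 19 9
SUB     : 10
PUSH 7  : 10 7
OVER    : 10 7 10
SWAP    : 10 10 7
SWAP    : 10 7 10
POP     : 10 7
DUP     : 10 7 7
SWAP    : 10 7 7
ROT     : 7 7 10
NEG     : 7 7 -10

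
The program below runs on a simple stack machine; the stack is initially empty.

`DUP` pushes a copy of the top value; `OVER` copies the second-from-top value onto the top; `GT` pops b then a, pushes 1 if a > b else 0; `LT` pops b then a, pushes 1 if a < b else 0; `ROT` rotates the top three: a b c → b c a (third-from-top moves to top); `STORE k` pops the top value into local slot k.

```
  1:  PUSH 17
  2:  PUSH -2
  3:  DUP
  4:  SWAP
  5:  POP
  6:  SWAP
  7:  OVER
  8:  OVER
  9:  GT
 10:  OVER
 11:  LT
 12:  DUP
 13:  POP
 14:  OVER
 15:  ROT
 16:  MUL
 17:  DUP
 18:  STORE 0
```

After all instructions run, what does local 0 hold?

289

PUSH 17 : 17
PUSH -2 : 17 -2
DUP     : 17 -2 -2
SWAP    : 17 -2 -2
POP     : 17 -2
SWAP    : -2 17
OVER    : -2 17 -2
OVER    : -2 17 -2 17
GT      : -2 17 0
OVER    : -2 17 0 17
LT      : -2 17 1
DUP     : -2 17 1 1
POP     : -2 17 1
OVER    : -2 17 1 17
ROT     : -2 1 17 17
MUL     : -2 1 289
DUP     : -2 1 289 289
STORE 0 : -2 1 289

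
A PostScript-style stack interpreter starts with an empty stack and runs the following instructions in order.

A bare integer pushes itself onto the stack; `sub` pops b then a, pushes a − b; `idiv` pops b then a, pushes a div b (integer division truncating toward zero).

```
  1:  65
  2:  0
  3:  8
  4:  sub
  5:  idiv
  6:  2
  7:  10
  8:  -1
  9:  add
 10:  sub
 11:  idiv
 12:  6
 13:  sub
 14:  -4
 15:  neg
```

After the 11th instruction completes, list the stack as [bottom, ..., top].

[1]

65    [65]
0     [65, 0]
8     [65, 0, 8]
sub   [65, -8]
idiv  [-8]
2     [-8, 2]
10    [-8, 2, 10]
-1    [-8, 2, 10, -1]
add   [-8, 2, 9]
sub   [-8, -7]
idiv  [1]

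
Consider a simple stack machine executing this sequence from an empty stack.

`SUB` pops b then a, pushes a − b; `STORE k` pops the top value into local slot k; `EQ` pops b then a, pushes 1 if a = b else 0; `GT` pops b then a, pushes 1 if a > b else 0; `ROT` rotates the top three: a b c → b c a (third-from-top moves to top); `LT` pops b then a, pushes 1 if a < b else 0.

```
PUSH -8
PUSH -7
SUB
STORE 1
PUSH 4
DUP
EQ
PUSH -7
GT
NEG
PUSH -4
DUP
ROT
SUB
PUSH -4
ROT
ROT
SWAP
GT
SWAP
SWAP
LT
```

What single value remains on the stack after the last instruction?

PUSH -8  -8
PUSH -7  -8 -7
SUB      -1
STORE 1  (empty)
PUSH 4   4
DUP      4 4
EQ       1
PUSH -7  1 -7
GT       1
NEG      -1
PUSH -4  -1 -4
DUP      -1 -4 -4
ROT      -4 -4 -1
SUB      -4 -3
PUSH -4  -4 -3 -4
ROT      -3 -4 -4
ROT      -4 -4 -3
SWAP     -4 -3 -4
GT       -4 1
SWAP     1 -4
SWAP     -4 1
LT       1

1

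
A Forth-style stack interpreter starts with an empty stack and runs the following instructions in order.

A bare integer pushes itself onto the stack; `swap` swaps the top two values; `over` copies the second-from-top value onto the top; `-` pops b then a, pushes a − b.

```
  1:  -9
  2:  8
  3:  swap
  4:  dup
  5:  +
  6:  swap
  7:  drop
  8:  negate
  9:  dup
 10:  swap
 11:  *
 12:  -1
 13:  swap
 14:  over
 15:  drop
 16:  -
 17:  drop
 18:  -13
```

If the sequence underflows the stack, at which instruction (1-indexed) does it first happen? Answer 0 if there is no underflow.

0

-9      [-9]
8       [-9, 8]
swap    [8, -9]
dup     [8, -9, -9]
+       [8, -18]
swap    [-18, 8]
drop    [-18]
negate  [18]
dup     [18, 18]
swap    [18, 18]
*       [324]
-1      [324, -1]
swap    [-1, 324]
over    [-1, 324, -1]
drop    [-1, 324]
-       [-325]
drop    []
-13     [-13]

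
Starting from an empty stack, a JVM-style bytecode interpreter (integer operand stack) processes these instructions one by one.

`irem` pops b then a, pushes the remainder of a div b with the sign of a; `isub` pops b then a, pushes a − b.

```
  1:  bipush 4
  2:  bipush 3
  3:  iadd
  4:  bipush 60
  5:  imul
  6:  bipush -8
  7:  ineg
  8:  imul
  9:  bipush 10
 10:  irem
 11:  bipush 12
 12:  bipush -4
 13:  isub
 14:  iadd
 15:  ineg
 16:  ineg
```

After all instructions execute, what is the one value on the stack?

bipush 4  : 4
bipush 3  : 4 3
iadd      : 7
bipush 60 : 7 60
imul      : 420
bipush -8 : 420 -8
ineg      : 420 8
imul      : 3360
bipush 10 : 3360 10
irem      : 0
bipush 12 : 0 12
bipush -4 : 0 12 -4
isub      : 0 16
iadd      : 16
ineg      : -16
ineg      : 16

16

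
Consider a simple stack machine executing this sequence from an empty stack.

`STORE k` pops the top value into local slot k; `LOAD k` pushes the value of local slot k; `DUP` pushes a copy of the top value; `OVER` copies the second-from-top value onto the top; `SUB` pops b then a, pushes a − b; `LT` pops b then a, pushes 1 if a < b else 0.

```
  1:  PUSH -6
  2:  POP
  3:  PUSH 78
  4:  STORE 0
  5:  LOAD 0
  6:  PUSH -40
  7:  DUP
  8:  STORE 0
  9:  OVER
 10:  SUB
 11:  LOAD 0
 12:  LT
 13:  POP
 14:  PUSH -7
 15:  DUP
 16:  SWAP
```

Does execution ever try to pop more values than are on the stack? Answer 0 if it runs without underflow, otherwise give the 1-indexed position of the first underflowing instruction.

0

PUSH -6  : [-6]
POP      : []
PUSH 78  : [78]
STORE 0  : []
LOAD 0   : [78]
PUSH -40 : [78, -40]
DUP      : [78, -40, -40]
STORE 0  : [78, -40]
OVER     : [78, -40, 78]
SUB      : [78, -118]
LOAD 0   : [78, -118, -40]
LT       : [78, 1]
POP      : [78]
PUSH -7  : [78, -7]
DUP      : [78, -7, -7]
SWAP     : [78, -7, -7]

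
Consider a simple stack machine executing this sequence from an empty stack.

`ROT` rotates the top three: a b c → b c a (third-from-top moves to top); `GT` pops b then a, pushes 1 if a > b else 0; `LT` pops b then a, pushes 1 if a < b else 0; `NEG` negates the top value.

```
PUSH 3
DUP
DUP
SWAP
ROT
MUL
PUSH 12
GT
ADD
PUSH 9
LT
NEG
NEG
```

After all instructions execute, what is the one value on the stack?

1

PUSH 3  : [3]
DUP     : [3, 3]
DUP     : [3, 3, 3]
SWAP    : [3, 3, 3]
ROT     : [3, 3, 3]
MUL     : [3, 9]
PUSH 12 : [3, 9, 12]
GT      : [3, 0]
ADD     : [3]
PUSH 9  : [3, 9]
LT      : [1]
NEG     : [-1]
NEG     : [1]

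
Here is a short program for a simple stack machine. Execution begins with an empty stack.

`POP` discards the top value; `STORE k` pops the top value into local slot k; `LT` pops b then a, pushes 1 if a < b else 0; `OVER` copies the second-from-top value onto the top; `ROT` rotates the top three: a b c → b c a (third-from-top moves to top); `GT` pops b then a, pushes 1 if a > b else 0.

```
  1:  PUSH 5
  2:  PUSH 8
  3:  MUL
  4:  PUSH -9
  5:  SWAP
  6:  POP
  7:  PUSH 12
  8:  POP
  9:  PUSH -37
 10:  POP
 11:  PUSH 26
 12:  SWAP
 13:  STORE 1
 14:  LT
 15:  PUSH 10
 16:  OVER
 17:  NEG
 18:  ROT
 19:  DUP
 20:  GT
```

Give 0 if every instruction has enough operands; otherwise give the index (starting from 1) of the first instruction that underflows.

PUSH 5    5
PUSH 8    5 8
MUL       40
PUSH -9   40 -9
SWAP      -9 40
POP       -9
PUSH 12   -9 12
POP       -9
PUSH -37  -9 -37
POP       -9
PUSH 26   -9 26
SWAP      26 -9
STORE 1   26
LT  — needs 2 operands, stack has 1 → underflow

14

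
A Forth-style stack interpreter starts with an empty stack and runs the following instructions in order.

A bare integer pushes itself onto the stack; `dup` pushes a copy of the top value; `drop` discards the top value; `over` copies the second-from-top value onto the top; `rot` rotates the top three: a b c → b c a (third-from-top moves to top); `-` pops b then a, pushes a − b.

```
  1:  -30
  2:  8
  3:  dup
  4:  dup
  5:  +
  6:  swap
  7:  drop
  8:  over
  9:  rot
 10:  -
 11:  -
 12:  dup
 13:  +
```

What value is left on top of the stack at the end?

32

-30  -> [-30]
8    -> [-30, 8]
dup  -> [-30, 8, 8]
dup  -> [-30, 8, 8, 8]
+    -> [-30, 8, 16]
swap -> [-30, 16, 8]
drop -> [-30, 16]
over -> [-30, 16, -30]
rot  -> [16, -30, -30]
-    -> [16, 0]
-    -> [16]
dup  -> [16, 16]
+    -> [32]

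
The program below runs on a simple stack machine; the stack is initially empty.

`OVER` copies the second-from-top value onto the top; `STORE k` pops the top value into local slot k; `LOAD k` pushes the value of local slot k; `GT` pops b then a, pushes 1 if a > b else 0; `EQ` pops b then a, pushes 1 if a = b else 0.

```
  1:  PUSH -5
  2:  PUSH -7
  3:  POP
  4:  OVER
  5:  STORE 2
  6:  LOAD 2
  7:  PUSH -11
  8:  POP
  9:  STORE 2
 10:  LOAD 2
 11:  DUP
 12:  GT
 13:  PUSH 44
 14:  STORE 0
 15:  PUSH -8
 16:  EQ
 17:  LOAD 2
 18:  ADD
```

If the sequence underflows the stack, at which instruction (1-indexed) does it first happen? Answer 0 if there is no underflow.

PUSH -5 : -5
PUSH -7 : -5 -7
POP     : -5
OVER  — needs 2 operands, stack has 1 → underflow

4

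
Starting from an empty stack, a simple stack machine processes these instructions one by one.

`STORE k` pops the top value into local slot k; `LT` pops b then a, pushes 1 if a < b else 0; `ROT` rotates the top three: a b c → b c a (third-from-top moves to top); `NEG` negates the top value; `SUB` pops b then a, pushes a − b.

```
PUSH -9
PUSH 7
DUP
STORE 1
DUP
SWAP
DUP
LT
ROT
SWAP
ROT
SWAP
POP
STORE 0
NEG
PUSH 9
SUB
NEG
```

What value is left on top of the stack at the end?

PUSH -9  [-9]
PUSH 7   [-9, 7]
DUP      [-9, 7, 7]
STORE 1  [-9, 7]
DUP      [-9, 7, 7]
SWAP     [-9, 7, 7]
DUP      [-9, 7, 7, 7]
LT       [-9, 7, 0]
ROT      [7, 0, -9]
SWAP     [7, -9, 0]
ROT      [-9, 0, 7]
SWAP     [-9, 7, 0]
POP      [-9, 7]
STORE 0  [-9]
NEG      [9]
PUSH 9   [9, 9]
SUB      [0]
NEG      [0]

0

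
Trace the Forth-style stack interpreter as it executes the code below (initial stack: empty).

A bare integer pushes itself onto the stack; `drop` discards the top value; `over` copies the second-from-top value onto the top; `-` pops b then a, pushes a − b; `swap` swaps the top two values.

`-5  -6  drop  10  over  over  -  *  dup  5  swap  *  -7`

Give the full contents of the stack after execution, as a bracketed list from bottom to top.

-5   → [-5]
-6   → [-5, -6]
drop → [-5]
10   → [-5, 10]
over → [-5, 10, -5]
over → [-5, 10, -5, 10]
-    → [-5, 10, -15]
*    → [-5, -150]
dup  → [-5, -150, -150]
5    → [-5, -150, -150, 5]
swap → [-5, -150, 5, -150]
*    → [-5, -150, -750]
-7   → [-5, -150, -750, -7]

[-5, -150, -750, -7]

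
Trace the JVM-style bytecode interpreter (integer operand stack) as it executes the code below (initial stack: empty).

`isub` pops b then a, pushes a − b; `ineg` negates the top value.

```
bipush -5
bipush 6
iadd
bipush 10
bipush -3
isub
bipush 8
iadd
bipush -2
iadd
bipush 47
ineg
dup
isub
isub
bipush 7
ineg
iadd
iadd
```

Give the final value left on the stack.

13

bipush -5 -> [-5]
bipush 6  -> [-5, 6]
iadd      -> [1]
bipush 10 -> [1, 10]
bipush -3 -> [1, 10, -3]
isub      -> [1, 13]
bipush 8  -> [1, 13, 8]
iadd      -> [1, 21]
bipush -2 -> [1, 21, -2]
iadd      -> [1, 19]
bipush 47 -> [1, 19, 47]
ineg      -> [1, 19, -47]
dup       -> [1, 19, -47, -47]
isub      -> [1, 19, 0]
isub      -> [1, 19]
bipush 7  -> [1, 19, 7]
ineg      -> [1, 19, -7]
iadd      -> [1, 12]
iadd      -> [13]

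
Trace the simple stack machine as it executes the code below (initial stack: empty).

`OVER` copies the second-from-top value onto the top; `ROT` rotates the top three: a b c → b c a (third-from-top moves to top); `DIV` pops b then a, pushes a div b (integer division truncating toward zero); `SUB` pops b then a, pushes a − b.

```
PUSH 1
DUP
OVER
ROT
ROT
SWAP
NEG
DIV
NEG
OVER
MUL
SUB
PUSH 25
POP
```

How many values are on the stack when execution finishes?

PUSH 1  -> [1]
DUP     -> [1, 1]
OVER    -> [1, 1, 1]
ROT     -> [1, 1, 1]
ROT     -> [1, 1, 1]
SWAP    -> [1, 1, 1]
NEG     -> [1, 1, -1]
DIV     -> [1, -1]
NEG     -> [1, 1]
OVER    -> [1, 1, 1]
MUL     -> [1, 1]
SUB     -> [0]
PUSH 25 -> [0, 25]
POP     -> [0]

1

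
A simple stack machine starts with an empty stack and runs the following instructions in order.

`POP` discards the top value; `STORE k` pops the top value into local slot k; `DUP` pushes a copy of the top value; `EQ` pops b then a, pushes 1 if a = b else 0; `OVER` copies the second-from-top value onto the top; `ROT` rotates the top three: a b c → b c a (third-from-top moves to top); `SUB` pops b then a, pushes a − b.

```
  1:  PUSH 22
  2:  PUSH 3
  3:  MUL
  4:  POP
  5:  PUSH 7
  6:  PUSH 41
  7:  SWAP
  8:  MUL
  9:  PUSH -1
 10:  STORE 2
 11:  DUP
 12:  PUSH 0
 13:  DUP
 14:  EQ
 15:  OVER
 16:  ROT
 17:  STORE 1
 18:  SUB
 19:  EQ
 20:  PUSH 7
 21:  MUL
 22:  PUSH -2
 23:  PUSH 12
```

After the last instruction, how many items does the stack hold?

3

PUSH 22 -> [22]
PUSH 3  -> [22, 3]
MUL     -> [66]
POP     -> []
PUSH 7  -> [7]
PUSH 41 -> [7, 41]
SWAP    -> [41, 7]
MUL     -> [287]
PUSH -1 -> [287, -1]
STORE 2 -> [287]
DUP     -> [287, 287]
PUSH 0  -> [287, 287, 0]
DUP     -> [287, 287, 0, 0]
EQ      -> [287, 287, 1]
OVER    -> [287, 287, 1, 287]
ROT     -> [287, 1, 287, 287]
STORE 1 -> [287, 1, 287]
SUB     -> [287, -286]
EQ      -> [0]
PUSH 7  -> [0, 7]
MUL     -> [0]
PUSH -2 -> [0, -2]
PUSH 12 -> [0, -2, 12]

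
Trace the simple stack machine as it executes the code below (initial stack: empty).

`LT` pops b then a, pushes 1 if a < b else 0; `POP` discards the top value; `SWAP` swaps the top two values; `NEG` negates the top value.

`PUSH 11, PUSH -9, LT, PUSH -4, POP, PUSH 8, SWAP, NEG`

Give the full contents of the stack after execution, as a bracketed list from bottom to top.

[8, 0]

PUSH 11 : [11]
PUSH -9 : [11, -9]
LT      : [0]
PUSH -4 : [0, -4]
POP     : [0]
PUSH 8  : [0, 8]
SWAP    : [8, 0]
NEG     : [8, 0]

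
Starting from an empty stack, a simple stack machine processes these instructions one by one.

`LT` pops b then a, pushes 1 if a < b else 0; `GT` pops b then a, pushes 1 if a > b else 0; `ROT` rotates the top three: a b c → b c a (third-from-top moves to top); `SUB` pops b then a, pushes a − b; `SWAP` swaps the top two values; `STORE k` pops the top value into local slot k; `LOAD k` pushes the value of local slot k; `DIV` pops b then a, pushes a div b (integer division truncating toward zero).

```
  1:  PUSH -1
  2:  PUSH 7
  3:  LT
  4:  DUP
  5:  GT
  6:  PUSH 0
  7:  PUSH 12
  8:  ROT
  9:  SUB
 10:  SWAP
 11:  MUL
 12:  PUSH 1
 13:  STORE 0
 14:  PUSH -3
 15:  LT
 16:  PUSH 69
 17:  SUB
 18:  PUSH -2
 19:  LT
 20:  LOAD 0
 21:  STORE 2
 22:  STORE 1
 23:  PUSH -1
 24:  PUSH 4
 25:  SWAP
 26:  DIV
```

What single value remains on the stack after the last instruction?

PUSH -1 → [-1]
PUSH 7  → [-1, 7]
LT      → [1]
DUP     → [1, 1]
GT      → [0]
PUSH 0  → [0, 0]
PUSH 12 → [0, 0, 12]
ROT     → [0, 12, 0]
SUB     → [0, 12]
SWAP    → [12, 0]
MUL     → [0]
PUSH 1  → [0, 1]
STORE 0 → [0]
PUSH -3 → [0, -3]
LT      → [0]
PUSH 69 → [0, 69]
SUB     → [-69]
PUSH -2 → [-69, -2]
LT      → [1]
LOAD 0  → [1, 1]
STORE 2 → [1]
STORE 1 → []
PUSH -1 → [-1]
PUSH 4  → [-1, 4]
SWAP    → [4, -1]
DIV     → [-4]

-4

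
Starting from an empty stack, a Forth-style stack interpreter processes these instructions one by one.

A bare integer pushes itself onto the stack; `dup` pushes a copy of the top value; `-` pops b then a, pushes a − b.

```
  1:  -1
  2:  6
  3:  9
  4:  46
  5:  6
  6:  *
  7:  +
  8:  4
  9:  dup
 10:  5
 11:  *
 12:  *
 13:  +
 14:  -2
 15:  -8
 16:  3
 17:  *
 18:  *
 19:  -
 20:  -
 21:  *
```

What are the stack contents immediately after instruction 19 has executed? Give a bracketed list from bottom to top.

-1   [-1]
6    [-1, 6]
9    [-1, 6, 9]
46   [-1, 6, 9, 46]
6    [-1, 6, 9, 46, 6]
*    [-1, 6, 9, 276]
+    [-1, 6, 285]
4    [-1, 6, 285, 4]
dup  [-1, 6, 285, 4, 4]
5    [-1, 6, 285, 4, 4, 5]
*    [-1, 6, 285, 4, 20]
*    [-1, 6, 285, 80]
+    [-1, 6, 365]
-2   [-1, 6, 365, -2]
-8   [-1, 6, 365, -2, -8]
3    [-1, 6, 365, -2, -8, 3]
*    [-1, 6, 365, -2, -24]
*    [-1, 6, 365, 48]
-    [-1, 6, 317]

[-1, 6, 317]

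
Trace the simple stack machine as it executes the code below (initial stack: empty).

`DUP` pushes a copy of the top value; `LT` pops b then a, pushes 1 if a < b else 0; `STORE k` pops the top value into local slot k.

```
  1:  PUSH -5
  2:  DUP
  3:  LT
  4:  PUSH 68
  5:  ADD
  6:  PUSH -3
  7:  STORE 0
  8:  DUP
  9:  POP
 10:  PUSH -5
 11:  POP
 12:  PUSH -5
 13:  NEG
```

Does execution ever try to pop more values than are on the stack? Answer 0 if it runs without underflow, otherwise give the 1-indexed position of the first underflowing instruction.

0

PUSH -5 : [-5]
DUP     : [-5, -5]
LT      : [0]
PUSH 68 : [0, 68]
ADD     : [68]
PUSH -3 : [68, -3]
STORE 0 : [68]
DUP     : [68, 68]
POP     : [68]
PUSH -5 : [68, -5]
POP     : [68]
PUSH -5 : [68, -5]
NEG     : [68, 5]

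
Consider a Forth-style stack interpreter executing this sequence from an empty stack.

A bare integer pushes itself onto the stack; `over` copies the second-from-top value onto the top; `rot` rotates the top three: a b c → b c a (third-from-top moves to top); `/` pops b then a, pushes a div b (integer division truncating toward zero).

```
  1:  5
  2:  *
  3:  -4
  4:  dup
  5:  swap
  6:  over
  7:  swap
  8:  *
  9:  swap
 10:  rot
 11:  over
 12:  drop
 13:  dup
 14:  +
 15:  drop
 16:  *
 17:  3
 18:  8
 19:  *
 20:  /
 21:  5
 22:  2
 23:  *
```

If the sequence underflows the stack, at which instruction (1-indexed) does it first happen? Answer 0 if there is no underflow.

5 -> 5
*  — needs 2 operands, stack has 1 → underflow

2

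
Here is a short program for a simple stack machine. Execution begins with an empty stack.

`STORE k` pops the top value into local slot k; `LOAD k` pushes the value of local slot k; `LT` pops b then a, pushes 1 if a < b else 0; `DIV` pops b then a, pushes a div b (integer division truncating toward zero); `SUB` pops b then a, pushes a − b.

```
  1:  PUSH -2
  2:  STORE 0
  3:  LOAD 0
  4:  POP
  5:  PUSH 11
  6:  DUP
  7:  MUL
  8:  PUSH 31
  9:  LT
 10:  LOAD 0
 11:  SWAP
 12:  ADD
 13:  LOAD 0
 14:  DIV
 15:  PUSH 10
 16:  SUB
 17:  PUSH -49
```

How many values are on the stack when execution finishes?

2

PUSH -2  -> -2
STORE 0  -> (empty)
LOAD 0   -> -2
POP      -> (empty)
PUSH 11  -> 11
DUP      -> 11 11
MUL      -> 121
PUSH 31  -> 121 31
LT       -> 0
LOAD 0   -> 0 -2
SWAP     -> -2 0
ADD      -> -2
LOAD 0   -> -2 -2
DIV      -> 1
PUSH 10  -> 1 10
SUB      -> -9
PUSH -49 -> -9 -49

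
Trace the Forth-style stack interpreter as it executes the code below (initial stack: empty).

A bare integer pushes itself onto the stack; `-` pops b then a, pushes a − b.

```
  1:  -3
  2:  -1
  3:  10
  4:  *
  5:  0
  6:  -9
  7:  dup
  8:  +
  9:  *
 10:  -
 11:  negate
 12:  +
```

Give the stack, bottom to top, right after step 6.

[-3, -10, 0, -9]

-3 → [-3]
-1 → [-3, -1]
10 → [-3, -1, 10]
*  → [-3, -10]
0  → [-3, -10, 0]
-9 → [-3, -10, 0, -9]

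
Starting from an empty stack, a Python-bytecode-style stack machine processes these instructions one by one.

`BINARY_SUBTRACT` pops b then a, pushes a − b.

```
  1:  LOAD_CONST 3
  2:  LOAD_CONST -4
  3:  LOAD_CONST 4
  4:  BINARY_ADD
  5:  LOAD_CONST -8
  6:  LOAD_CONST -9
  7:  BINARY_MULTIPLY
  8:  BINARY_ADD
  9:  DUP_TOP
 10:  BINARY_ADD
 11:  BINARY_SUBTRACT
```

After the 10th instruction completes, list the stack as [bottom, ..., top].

LOAD_CONST 3    -> [3]
LOAD_CONST -4   -> [3, -4]
LOAD_CONST 4    -> [3, -4, 4]
BINARY_ADD      -> [3, 0]
LOAD_CONST -8   -> [3, 0, -8]
LOAD_CONST -9   -> [3, 0, -8, -9]
BINARY_MULTIPLY -> [3, 0, 72]
BINARY_ADD      -> [3, 72]
DUP_TOP         -> [3, 72, 72]
BINARY_ADD      -> [3, 144]

[3, 144]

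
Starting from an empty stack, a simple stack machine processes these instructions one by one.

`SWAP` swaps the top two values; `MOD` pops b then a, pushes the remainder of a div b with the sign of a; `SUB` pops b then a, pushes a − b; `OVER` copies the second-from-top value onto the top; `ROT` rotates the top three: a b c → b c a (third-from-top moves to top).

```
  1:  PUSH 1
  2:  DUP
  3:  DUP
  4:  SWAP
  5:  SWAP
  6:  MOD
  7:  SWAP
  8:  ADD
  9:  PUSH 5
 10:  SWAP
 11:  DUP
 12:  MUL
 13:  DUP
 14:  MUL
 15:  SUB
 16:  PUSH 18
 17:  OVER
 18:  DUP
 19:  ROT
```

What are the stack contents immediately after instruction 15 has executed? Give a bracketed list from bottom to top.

PUSH 1 → 1
DUP    → 1 1
DUP    → 1 1 1
SWAP   → 1 1 1
SWAP   → 1 1 1
MOD    → 1 0
SWAP   → 0 1
ADD    → 1
PUSH 5 → 1 5
SWAP   → 5 1
DUP    → 5 1 1
MUL    → 5 1
DUP    → 5 1 1
MUL    → 5 1
SUB    → 4

[4]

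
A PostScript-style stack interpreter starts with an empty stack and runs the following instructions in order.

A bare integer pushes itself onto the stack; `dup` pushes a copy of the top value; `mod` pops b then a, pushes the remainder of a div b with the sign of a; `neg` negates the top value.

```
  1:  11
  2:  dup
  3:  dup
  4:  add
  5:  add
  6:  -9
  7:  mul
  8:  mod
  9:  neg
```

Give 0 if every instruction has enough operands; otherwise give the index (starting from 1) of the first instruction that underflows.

8

11  : [11]
dup : [11, 11]
dup : [11, 11, 11]
add : [11, 22]
add : [33]
-9  : [33, -9]
mul : [-297]
mod  — needs 2 operands, stack has 1 → underflow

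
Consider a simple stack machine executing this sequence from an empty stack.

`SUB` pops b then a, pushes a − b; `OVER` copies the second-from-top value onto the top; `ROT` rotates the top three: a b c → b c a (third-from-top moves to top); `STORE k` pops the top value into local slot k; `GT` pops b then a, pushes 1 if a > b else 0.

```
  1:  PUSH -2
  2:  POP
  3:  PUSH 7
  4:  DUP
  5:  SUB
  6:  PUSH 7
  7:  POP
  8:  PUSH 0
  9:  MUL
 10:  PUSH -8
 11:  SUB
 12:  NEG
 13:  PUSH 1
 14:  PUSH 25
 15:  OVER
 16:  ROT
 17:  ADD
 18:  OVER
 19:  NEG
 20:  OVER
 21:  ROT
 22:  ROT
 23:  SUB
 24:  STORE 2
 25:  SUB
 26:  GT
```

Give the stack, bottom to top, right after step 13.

PUSH -2 : -2
POP     : (empty)
PUSH 7  : 7
DUP     : 7 7
SUB     : 0
PUSH 7  : 0 7
POP     : 0
PUSH 0  : 0 0
MUL     : 0
PUSH -8 : 0 -8
SUB     : 8
NEG     : -8
PUSH 1  : -8 1

[-8, 1]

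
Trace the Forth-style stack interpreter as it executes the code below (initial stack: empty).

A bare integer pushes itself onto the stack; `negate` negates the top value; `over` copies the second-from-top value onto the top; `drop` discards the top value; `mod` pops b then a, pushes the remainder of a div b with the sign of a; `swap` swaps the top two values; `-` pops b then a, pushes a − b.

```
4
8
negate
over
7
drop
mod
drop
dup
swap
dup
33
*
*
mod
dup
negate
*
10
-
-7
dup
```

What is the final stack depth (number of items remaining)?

4       4
8       4 8
negate  4 -8
over    4 -8 4
7       4 -8 4 7
drop    4 -8 4
mod     4 0
drop    4
dup     4 4
swap    4 4
dup     4 4 4
33      4 4 4 33
*       4 4 132
*       4 528
mod     4
dup     4 4
negate  4 -4
*       -16
10      -16 10
-       -26
-7      -26 -7
dup     -26 -7 -7

3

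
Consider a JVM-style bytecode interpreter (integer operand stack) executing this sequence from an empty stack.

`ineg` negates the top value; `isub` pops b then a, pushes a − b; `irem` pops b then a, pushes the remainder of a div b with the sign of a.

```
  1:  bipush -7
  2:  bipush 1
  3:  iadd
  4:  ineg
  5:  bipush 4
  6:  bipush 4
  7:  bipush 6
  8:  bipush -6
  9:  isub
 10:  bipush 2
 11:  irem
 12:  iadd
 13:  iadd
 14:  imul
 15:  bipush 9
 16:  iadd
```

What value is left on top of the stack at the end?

bipush -7  [-7]
bipush 1   [-7, 1]
iadd       [-6]
ineg       [6]
bipush 4   [6, 4]
bipush 4   [6, 4, 4]
bipush 6   [6, 4, 4, 6]
bipush -6  [6, 4, 4, 6, -6]
isub       [6, 4, 4, 12]
bipush 2   [6, 4, 4, 12, 2]
irem       [6, 4, 4, 0]
iadd       [6, 4, 4]
iadd       [6, 8]
imul       [48]
bipush 9   [48, 9]
iadd       [57]

57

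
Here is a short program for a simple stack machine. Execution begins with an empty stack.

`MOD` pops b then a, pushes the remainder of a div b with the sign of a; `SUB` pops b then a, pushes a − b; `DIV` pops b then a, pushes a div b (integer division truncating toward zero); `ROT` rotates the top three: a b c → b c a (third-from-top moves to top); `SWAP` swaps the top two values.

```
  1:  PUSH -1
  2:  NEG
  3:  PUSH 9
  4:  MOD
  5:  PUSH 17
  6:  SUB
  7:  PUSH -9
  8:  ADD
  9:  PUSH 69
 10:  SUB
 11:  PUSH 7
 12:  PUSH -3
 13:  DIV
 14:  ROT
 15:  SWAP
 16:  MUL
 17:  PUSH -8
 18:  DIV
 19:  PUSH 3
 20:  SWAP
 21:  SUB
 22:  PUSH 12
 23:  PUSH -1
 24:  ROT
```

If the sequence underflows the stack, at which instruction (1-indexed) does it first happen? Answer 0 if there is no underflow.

14

PUSH -1 -> -1
NEG     -> 1
PUSH 9  -> 1 9
MOD     -> 1
PUSH 17 -> 1 17
SUB     -> -16
PUSH -9 -> -16 -9
ADD     -> -25
PUSH 69 -> -25 69
SUB     -> -94
PUSH 7  -> -94 7
PUSH -3 -> -94 7 -3
DIV     -> -94 -2
ROT  — needs 3 operands, stack has 2 → underflow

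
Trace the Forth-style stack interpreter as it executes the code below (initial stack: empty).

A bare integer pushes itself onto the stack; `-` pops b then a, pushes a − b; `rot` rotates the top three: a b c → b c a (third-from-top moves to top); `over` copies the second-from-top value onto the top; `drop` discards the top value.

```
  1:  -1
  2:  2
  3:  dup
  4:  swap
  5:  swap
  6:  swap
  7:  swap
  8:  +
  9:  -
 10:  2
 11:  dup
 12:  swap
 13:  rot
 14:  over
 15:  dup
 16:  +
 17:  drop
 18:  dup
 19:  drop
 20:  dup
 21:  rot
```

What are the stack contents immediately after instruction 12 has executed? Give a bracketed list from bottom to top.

[-5, 2, 2]

-1   → [-1]
2    → [-1, 2]
dup  → [-1, 2, 2]
swap → [-1, 2, 2]
swap → [-1, 2, 2]
swap → [-1, 2, 2]
swap → [-1, 2, 2]
+    → [-1, 4]
-    → [-5]
2    → [-5, 2]
dup  → [-5, 2, 2]
swap → [-5, 2, 2]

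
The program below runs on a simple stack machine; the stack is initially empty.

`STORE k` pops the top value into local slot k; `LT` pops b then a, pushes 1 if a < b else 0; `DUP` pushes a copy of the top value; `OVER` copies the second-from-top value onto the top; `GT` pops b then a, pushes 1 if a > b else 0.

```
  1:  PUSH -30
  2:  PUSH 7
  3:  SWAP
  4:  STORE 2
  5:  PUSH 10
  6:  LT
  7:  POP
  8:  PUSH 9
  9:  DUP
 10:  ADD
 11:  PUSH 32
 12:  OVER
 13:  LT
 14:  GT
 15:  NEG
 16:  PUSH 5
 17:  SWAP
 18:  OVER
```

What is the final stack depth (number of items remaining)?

PUSH -30  -30
PUSH 7    -30 7
SWAP      7 -30
STORE 2   7
PUSH 10   7 10
LT        1
POP       (empty)
PUSH 9    9
DUP       9 9
ADD       18
PUSH 32   18 32
OVER      18 32 18
LT        18 0
GT        1
NEG       -1
PUSH 5    -1 5
SWAP      5 -1
OVER      5 -1 5

3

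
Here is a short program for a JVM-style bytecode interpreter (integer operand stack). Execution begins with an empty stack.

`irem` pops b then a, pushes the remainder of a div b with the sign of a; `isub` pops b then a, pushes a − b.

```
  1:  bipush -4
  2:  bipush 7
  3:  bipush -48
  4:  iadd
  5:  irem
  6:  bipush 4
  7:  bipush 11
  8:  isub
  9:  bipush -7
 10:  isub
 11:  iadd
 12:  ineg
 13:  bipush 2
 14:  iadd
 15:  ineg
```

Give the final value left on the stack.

bipush -4  : -4
bipush 7   : -4 7
bipush -48 : -4 7 -48
iadd       : -4 -41
irem       : -4
bipush 4   : -4 4
bipush 11  : -4 4 11
isub       : -4 -7
bipush -7  : -4 -7 -7
isub       : -4 0
iadd       : -4
ineg       : 4
bipush 2   : 4 2
iadd       : 6
ineg       : -6

-6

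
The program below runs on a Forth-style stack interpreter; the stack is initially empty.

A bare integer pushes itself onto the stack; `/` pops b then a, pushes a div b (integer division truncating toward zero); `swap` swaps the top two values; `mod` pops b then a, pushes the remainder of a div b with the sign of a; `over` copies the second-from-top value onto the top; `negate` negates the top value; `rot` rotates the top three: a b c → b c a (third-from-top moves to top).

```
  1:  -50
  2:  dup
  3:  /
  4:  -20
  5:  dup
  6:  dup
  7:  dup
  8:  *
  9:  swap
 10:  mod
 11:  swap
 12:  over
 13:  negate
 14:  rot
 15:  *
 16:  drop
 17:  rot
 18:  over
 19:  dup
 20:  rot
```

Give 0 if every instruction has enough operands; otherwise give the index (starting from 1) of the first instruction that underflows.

17

-50    -> [-50]
dup    -> [-50, -50]
/      -> [1]
-20    -> [1, -20]
dup    -> [1, -20, -20]
dup    -> [1, -20, -20, -20]
dup    -> [1, -20, -20, -20, -20]
*      -> [1, -20, -20, 400]
swap   -> [1, -20, 400, -20]
mod    -> [1, -20, 0]
swap   -> [1, 0, -20]
over   -> [1, 0, -20, 0]
negate -> [1, 0, -20, 0]
rot    -> [1, -20, 0, 0]
*      -> [1, -20, 0]
drop   -> [1, -20]
rot  — needs 3 operands, stack has 2 → underflow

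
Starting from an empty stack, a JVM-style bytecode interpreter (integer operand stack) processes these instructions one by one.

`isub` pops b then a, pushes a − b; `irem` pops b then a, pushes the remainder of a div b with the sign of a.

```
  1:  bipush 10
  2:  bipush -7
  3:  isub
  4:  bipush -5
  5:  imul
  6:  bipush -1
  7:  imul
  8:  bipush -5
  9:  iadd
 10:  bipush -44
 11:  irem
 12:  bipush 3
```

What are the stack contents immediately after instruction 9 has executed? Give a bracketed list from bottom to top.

[80]

bipush 10  [10]
bipush -7  [10, -7]
isub       [17]
bipush -5  [17, -5]
imul       [-85]
bipush -1  [-85, -1]
imul       [85]
bipush -5  [85, -5]
iadd       [80]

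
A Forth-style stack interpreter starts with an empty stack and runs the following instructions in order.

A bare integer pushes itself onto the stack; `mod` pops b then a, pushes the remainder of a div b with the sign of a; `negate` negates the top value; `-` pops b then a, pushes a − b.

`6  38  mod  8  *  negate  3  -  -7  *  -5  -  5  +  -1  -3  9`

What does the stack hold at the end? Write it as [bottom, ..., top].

6       [6]
38      [6, 38]
mod     [6]
8       [6, 8]
*       [48]
negate  [-48]
3       [-48, 3]
-       [-51]
-7      [-51, -7]
*       [357]
-5      [357, -5]
-       [362]
5       [362, 5]
+       [367]
-1      [367, -1]
-3      [367, -1, -3]
9       [367, -1, -3, 9]

[367, -1, -3, 9]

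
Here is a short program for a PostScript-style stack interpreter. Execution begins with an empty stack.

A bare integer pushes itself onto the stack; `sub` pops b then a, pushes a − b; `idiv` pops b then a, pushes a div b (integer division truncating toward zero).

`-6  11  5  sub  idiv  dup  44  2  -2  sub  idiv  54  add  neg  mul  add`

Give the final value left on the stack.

64

-6    [-6]
11    [-6, 11]
5     [-6, 11, 5]
sub   [-6, 6]
idiv  [-1]
dup   [-1, -1]
44    [-1, -1, 44]
2     [-1, -1, 44, 2]
-2    [-1, -1, 44, 2, -2]
sub   [-1, -1, 44, 4]
idiv  [-1, -1, 11]
54    [-1, -1, 11, 54]
add   [-1, -1, 65]
neg   [-1, -1, -65]
mul   [-1, 65]
add   [64]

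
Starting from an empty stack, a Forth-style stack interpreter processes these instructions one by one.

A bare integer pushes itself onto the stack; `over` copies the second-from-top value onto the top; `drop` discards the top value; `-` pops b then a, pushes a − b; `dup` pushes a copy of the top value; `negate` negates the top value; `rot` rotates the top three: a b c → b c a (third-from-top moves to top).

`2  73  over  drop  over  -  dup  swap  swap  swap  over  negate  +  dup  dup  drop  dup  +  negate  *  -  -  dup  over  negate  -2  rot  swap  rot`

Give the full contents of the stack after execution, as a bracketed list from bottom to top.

[-69, -69, -2, 69]

2       [2]
73      [2, 73]
over    [2, 73, 2]
drop    [2, 73]
over    [2, 73, 2]
-       [2, 71]
dup     [2, 71, 71]
swap    [2, 71, 71]
swap    [2, 71, 71]
swap    [2, 71, 71]
over    [2, 71, 71, 71]
negate  [2, 71, 71, -71]
+       [2, 71, 0]
dup     [2, 71, 0, 0]
dup     [2, 71, 0, 0, 0]
drop    [2, 71, 0, 0]
dup     [2, 71, 0, 0, 0]
+       [2, 71, 0, 0]
negate  [2, 71, 0, 0]
*       [2, 71, 0]
-       [2, 71]
-       [-69]
dup     [-69, -69]
over    [-69, -69, -69]
negate  [-69, -69, 69]
-2      [-69, -69, 69, -2]
rot     [-69, 69, -2, -69]
swap    [-69, 69, -69, -2]
rot     [-69, -69, -2, 69]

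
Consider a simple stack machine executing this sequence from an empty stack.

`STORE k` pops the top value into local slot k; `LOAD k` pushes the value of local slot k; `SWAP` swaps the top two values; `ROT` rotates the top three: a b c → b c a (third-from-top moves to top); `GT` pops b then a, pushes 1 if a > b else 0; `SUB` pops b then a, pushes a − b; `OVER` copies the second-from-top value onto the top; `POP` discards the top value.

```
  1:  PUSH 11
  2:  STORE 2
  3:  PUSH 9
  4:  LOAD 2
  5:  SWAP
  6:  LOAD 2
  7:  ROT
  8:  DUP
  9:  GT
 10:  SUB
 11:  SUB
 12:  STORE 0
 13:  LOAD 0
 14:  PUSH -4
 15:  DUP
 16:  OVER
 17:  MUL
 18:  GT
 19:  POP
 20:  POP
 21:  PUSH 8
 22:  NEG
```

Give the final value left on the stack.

PUSH 11 -> 11
STORE 2 -> (empty)
PUSH 9  -> 9
LOAD 2  -> 9 11
SWAP    -> 11 9
LOAD 2  -> 11 9 11
ROT     -> 9 11 11
DUP     -> 9 11 11 11
GT      -> 9 11 0
SUB     -> 9 11
SUB     -> -2
STORE 0 -> (empty)
LOAD 0  -> -2
PUSH -4 -> -2 -4
DUP     -> -2 -4 -4
OVER    -> -2 -4 -4 -4
MUL     -> -2 -4 16
GT      -> -2 0
POP     -> -2
POP     -> (empty)
PUSH 8  -> 8
NEG     -> -8

-8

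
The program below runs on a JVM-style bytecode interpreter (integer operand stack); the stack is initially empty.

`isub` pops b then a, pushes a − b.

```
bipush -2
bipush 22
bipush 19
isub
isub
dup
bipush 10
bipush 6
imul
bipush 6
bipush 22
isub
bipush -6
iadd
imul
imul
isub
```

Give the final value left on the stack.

bipush -2 -> [-2]
bipush 22 -> [-2, 22]
bipush 19 -> [-2, 22, 19]
isub      -> [-2, 3]
isub      -> [-5]
dup       -> [-5, -5]
bipush 10 -> [-5, -5, 10]
bipush 6  -> [-5, -5, 10, 6]
imul      -> [-5, -5, 60]
bipush 6  -> [-5, -5, 60, 6]
bipush 22 -> [-5, -5, 60, 6, 22]
isub      -> [-5, -5, 60, -16]
bipush -6 -> [-5, -5, 60, -16, -6]
iadd      -> [-5, -5, 60, -22]
imul      -> [-5, -5, -1320]
imul      -> [-5, 6600]
isub      -> [-6605]

-6605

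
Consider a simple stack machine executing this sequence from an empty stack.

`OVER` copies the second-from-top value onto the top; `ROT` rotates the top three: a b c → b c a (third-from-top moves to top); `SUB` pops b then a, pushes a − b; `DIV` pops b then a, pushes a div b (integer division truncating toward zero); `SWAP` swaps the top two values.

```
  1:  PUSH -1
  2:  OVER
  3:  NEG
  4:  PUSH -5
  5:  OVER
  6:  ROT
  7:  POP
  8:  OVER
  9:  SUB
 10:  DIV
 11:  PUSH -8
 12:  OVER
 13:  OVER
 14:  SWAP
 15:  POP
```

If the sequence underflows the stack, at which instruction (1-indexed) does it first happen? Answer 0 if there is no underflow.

2

PUSH -1 → [-1]
OVER  — needs 2 operands, stack has 1 → underflow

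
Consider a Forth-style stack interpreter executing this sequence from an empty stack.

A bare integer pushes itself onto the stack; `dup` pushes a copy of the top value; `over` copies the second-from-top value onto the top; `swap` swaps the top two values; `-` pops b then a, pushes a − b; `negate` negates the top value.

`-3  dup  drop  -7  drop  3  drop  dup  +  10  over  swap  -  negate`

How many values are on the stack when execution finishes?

2

-3      -3
dup     -3 -3
drop    -3
-7      -3 -7
drop    -3
3       -3 3
drop    -3
dup     -3 -3
+       -6
10      -6 10
over    -6 10 -6
swap    -6 -6 10
-       -6 -16
negate  -6 16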